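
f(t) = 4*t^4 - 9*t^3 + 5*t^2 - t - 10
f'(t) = 16*t^3 - 27*t^2 + 10*t - 1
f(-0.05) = -9.94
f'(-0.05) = -1.57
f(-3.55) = 1094.50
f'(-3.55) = -1092.59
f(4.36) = 780.21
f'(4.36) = 855.45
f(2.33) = 18.86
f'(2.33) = 78.11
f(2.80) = 74.69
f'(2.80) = 166.55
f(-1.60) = 67.48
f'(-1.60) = -151.66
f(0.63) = -10.27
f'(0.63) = -1.42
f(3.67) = 334.44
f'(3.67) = 462.93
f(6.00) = 3404.00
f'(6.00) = 2543.00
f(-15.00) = 234005.00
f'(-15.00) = -60226.00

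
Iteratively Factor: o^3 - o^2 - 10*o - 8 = (o - 4)*(o^2 + 3*o + 2) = (o - 4)*(o + 2)*(o + 1)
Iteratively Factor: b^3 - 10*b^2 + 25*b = (b - 5)*(b^2 - 5*b) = b*(b - 5)*(b - 5)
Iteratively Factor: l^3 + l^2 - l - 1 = (l - 1)*(l^2 + 2*l + 1) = (l - 1)*(l + 1)*(l + 1)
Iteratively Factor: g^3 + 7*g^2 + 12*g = (g + 3)*(g^2 + 4*g) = (g + 3)*(g + 4)*(g)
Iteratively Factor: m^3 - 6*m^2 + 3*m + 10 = (m + 1)*(m^2 - 7*m + 10) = (m - 5)*(m + 1)*(m - 2)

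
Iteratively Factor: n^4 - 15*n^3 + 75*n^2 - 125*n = (n - 5)*(n^3 - 10*n^2 + 25*n) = n*(n - 5)*(n^2 - 10*n + 25) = n*(n - 5)^2*(n - 5)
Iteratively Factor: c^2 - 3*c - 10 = (c + 2)*(c - 5)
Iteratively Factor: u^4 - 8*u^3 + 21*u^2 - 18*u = (u)*(u^3 - 8*u^2 + 21*u - 18) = u*(u - 2)*(u^2 - 6*u + 9) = u*(u - 3)*(u - 2)*(u - 3)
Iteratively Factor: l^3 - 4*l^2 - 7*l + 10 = (l - 1)*(l^2 - 3*l - 10) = (l - 1)*(l + 2)*(l - 5)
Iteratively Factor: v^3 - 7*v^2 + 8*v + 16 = (v + 1)*(v^2 - 8*v + 16) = (v - 4)*(v + 1)*(v - 4)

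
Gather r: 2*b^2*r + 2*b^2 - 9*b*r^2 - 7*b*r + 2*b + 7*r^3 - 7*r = 2*b^2 - 9*b*r^2 + 2*b + 7*r^3 + r*(2*b^2 - 7*b - 7)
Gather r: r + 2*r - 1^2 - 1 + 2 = 3*r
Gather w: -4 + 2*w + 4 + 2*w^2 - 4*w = 2*w^2 - 2*w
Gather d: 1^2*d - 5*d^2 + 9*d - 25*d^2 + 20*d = -30*d^2 + 30*d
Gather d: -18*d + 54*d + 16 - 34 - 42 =36*d - 60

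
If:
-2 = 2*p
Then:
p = -1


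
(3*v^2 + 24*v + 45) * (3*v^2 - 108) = 9*v^4 + 72*v^3 - 189*v^2 - 2592*v - 4860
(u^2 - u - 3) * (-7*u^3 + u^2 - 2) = -7*u^5 + 8*u^4 + 20*u^3 - 5*u^2 + 2*u + 6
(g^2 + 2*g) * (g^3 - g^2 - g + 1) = g^5 + g^4 - 3*g^3 - g^2 + 2*g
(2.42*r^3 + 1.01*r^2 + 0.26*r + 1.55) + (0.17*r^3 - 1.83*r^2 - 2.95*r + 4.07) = 2.59*r^3 - 0.82*r^2 - 2.69*r + 5.62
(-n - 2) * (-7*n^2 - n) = 7*n^3 + 15*n^2 + 2*n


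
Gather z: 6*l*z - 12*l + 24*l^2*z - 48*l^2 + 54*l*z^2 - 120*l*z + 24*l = -48*l^2 + 54*l*z^2 + 12*l + z*(24*l^2 - 114*l)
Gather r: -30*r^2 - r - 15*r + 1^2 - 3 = -30*r^2 - 16*r - 2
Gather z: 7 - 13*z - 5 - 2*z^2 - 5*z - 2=-2*z^2 - 18*z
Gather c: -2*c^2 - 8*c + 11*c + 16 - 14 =-2*c^2 + 3*c + 2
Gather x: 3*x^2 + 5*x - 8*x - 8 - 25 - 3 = 3*x^2 - 3*x - 36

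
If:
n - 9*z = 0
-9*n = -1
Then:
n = 1/9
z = 1/81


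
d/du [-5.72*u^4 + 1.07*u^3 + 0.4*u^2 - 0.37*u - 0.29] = -22.88*u^3 + 3.21*u^2 + 0.8*u - 0.37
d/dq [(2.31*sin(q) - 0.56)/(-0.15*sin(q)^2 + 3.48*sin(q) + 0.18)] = (0.3465*sin(q)^2 - 0.167999999999999*sin(q) + 2.3646)*cos(q)/(0.0225*sin(q)^4 - 1.044*sin(q)^3 + 12.0564*sin(q)^2 + 1.2528*sin(q) + 0.0324)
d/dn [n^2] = 2*n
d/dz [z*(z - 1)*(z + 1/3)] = 3*z^2 - 4*z/3 - 1/3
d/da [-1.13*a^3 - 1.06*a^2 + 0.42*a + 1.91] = -3.39*a^2 - 2.12*a + 0.42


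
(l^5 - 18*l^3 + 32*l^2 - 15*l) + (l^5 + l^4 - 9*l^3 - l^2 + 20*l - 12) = 2*l^5 + l^4 - 27*l^3 + 31*l^2 + 5*l - 12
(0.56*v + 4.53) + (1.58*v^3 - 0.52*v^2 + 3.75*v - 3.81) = 1.58*v^3 - 0.52*v^2 + 4.31*v + 0.72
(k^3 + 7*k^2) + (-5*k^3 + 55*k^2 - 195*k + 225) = -4*k^3 + 62*k^2 - 195*k + 225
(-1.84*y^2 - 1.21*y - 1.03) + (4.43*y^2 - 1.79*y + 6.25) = 2.59*y^2 - 3.0*y + 5.22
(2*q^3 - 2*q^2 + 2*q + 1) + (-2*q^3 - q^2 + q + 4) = -3*q^2 + 3*q + 5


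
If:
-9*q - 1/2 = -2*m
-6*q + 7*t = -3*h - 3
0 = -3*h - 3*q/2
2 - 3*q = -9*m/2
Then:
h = 25/276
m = -13/23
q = -25/138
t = -401/644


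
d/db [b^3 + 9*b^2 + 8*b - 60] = 3*b^2 + 18*b + 8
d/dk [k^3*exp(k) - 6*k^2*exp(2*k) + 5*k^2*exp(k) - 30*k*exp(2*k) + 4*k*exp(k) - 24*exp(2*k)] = (k^3 - 12*k^2*exp(k) + 8*k^2 - 72*k*exp(k) + 14*k - 78*exp(k) + 4)*exp(k)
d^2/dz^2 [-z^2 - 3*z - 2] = -2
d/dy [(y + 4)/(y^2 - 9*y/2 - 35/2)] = 2*(-2*y^2 - 16*y + 1)/(4*y^4 - 36*y^3 - 59*y^2 + 630*y + 1225)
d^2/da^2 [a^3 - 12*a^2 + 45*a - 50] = 6*a - 24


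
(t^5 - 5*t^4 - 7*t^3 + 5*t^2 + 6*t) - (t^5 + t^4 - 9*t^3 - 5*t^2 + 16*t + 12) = -6*t^4 + 2*t^3 + 10*t^2 - 10*t - 12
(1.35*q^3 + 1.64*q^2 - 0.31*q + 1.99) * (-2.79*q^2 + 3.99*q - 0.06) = -3.7665*q^5 + 0.810900000000001*q^4 + 7.3275*q^3 - 6.8874*q^2 + 7.9587*q - 0.1194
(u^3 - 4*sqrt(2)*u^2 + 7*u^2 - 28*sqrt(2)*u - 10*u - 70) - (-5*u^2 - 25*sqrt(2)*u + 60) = u^3 - 4*sqrt(2)*u^2 + 12*u^2 - 10*u - 3*sqrt(2)*u - 130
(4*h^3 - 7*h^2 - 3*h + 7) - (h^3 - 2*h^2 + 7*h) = 3*h^3 - 5*h^2 - 10*h + 7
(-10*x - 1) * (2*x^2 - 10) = -20*x^3 - 2*x^2 + 100*x + 10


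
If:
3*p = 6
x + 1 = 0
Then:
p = 2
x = -1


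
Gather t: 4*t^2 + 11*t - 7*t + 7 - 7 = 4*t^2 + 4*t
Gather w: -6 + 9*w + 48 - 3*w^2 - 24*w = -3*w^2 - 15*w + 42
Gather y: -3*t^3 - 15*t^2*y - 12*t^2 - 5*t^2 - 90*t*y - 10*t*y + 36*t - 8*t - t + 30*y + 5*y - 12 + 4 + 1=-3*t^3 - 17*t^2 + 27*t + y*(-15*t^2 - 100*t + 35) - 7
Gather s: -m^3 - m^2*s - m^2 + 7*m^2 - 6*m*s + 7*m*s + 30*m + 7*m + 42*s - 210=-m^3 + 6*m^2 + 37*m + s*(-m^2 + m + 42) - 210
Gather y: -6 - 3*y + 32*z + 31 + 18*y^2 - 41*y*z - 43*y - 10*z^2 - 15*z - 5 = 18*y^2 + y*(-41*z - 46) - 10*z^2 + 17*z + 20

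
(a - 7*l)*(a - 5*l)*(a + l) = a^3 - 11*a^2*l + 23*a*l^2 + 35*l^3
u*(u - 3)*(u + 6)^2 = u^4 + 9*u^3 - 108*u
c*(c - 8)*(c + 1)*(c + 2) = c^4 - 5*c^3 - 22*c^2 - 16*c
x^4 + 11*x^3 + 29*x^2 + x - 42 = (x - 1)*(x + 2)*(x + 3)*(x + 7)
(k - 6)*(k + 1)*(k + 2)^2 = k^4 - k^3 - 22*k^2 - 44*k - 24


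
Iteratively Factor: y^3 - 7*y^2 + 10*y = (y - 2)*(y^2 - 5*y) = (y - 5)*(y - 2)*(y)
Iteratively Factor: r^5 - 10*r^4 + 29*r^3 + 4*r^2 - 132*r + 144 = (r - 3)*(r^4 - 7*r^3 + 8*r^2 + 28*r - 48) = (r - 3)*(r + 2)*(r^3 - 9*r^2 + 26*r - 24) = (r - 4)*(r - 3)*(r + 2)*(r^2 - 5*r + 6) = (r - 4)*(r - 3)^2*(r + 2)*(r - 2)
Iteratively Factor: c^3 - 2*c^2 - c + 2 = (c - 2)*(c^2 - 1) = (c - 2)*(c + 1)*(c - 1)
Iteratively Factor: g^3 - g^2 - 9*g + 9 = (g - 1)*(g^2 - 9) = (g - 1)*(g + 3)*(g - 3)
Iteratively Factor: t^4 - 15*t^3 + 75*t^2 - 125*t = (t - 5)*(t^3 - 10*t^2 + 25*t) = t*(t - 5)*(t^2 - 10*t + 25) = t*(t - 5)^2*(t - 5)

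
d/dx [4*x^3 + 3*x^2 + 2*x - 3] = 12*x^2 + 6*x + 2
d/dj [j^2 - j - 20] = 2*j - 1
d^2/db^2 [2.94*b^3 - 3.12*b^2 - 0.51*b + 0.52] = 17.64*b - 6.24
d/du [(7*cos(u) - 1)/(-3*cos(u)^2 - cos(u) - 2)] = (21*sin(u)^2 + 6*cos(u) - 6)*sin(u)/(3*cos(u)^2 + cos(u) + 2)^2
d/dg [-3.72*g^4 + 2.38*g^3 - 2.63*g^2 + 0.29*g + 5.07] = -14.88*g^3 + 7.14*g^2 - 5.26*g + 0.29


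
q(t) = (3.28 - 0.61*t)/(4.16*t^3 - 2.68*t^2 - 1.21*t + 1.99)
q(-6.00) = -0.01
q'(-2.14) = -0.12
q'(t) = (3.28 - 0.61*t)*(-12.48*t^2 + 5.36*t + 1.21)/(4.16*t^3 - 2.68*t^2 - 1.21*t + 1.99)^2 - 0.61/(4.16*t^3 - 2.68*t^2 - 1.21*t + 1.99)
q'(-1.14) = -2.03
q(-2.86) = -0.04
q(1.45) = 0.33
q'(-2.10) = -0.13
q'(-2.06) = -0.14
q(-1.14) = -0.63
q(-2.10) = -0.10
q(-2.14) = -0.09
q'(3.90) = -0.01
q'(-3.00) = -0.03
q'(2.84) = -0.03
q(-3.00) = -0.04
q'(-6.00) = -0.00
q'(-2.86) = -0.04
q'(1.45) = -0.86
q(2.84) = 0.02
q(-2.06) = -0.10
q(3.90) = 0.00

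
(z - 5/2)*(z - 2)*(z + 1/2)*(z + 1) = z^4 - 3*z^3 - 5*z^2/4 + 21*z/4 + 5/2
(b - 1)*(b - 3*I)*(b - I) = b^3 - b^2 - 4*I*b^2 - 3*b + 4*I*b + 3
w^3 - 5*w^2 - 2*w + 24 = (w - 4)*(w - 3)*(w + 2)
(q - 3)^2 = q^2 - 6*q + 9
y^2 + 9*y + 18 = (y + 3)*(y + 6)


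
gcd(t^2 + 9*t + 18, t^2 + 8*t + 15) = t + 3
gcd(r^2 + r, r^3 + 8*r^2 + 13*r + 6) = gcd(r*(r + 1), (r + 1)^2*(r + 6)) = r + 1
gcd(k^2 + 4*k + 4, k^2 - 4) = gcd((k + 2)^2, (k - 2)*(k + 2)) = k + 2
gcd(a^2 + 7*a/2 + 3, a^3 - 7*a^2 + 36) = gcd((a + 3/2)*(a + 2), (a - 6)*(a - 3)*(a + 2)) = a + 2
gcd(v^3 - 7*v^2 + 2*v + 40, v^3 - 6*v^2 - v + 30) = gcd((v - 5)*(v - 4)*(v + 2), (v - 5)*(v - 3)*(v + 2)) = v^2 - 3*v - 10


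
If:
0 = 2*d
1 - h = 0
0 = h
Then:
No Solution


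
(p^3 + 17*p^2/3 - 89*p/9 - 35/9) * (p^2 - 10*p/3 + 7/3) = p^5 + 7*p^4/3 - 238*p^3/9 + 1142*p^2/27 - 91*p/9 - 245/27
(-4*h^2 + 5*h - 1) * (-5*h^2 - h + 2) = 20*h^4 - 21*h^3 - 8*h^2 + 11*h - 2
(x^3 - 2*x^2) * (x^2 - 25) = x^5 - 2*x^4 - 25*x^3 + 50*x^2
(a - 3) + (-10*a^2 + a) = -10*a^2 + 2*a - 3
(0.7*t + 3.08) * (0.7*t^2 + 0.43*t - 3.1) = 0.49*t^3 + 2.457*t^2 - 0.8456*t - 9.548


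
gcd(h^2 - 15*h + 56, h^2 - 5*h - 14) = h - 7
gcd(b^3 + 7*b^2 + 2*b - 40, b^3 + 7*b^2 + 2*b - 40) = b^3 + 7*b^2 + 2*b - 40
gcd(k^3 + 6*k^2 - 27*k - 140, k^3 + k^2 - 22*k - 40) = k^2 - k - 20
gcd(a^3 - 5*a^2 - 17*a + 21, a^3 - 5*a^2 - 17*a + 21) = a^3 - 5*a^2 - 17*a + 21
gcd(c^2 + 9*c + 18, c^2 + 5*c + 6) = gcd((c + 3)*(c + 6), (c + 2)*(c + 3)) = c + 3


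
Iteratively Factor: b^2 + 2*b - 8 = (b - 2)*(b + 4)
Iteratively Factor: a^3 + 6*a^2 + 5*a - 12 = (a + 3)*(a^2 + 3*a - 4) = (a - 1)*(a + 3)*(a + 4)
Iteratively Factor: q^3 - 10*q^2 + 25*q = (q - 5)*(q^2 - 5*q) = (q - 5)^2*(q)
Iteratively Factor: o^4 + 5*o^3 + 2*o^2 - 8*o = (o + 2)*(o^3 + 3*o^2 - 4*o) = (o + 2)*(o + 4)*(o^2 - o) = o*(o + 2)*(o + 4)*(o - 1)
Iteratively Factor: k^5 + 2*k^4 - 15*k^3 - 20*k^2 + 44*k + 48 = (k - 2)*(k^4 + 4*k^3 - 7*k^2 - 34*k - 24) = (k - 2)*(k + 2)*(k^3 + 2*k^2 - 11*k - 12) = (k - 2)*(k + 2)*(k + 4)*(k^2 - 2*k - 3) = (k - 2)*(k + 1)*(k + 2)*(k + 4)*(k - 3)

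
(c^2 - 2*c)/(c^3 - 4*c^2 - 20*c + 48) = c/(c^2 - 2*c - 24)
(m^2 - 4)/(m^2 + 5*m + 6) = (m - 2)/(m + 3)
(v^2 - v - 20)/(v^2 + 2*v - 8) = (v - 5)/(v - 2)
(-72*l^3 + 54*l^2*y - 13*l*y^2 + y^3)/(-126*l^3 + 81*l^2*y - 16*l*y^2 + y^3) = (-4*l + y)/(-7*l + y)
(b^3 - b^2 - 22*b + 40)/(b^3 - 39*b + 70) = (b^2 + b - 20)/(b^2 + 2*b - 35)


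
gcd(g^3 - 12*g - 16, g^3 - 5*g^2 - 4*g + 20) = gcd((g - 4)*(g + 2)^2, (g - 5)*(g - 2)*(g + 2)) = g + 2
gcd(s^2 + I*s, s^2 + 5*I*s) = s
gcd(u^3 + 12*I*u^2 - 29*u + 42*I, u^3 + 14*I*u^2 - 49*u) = u + 7*I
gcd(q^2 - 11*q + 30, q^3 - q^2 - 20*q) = q - 5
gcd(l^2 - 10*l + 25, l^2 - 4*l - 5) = l - 5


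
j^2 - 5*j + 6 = (j - 3)*(j - 2)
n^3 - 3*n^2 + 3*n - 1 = (n - 1)^3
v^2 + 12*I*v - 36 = (v + 6*I)^2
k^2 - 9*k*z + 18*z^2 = (k - 6*z)*(k - 3*z)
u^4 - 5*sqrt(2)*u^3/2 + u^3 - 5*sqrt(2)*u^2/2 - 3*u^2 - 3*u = u*(u + 1)*(u - 3*sqrt(2))*(u + sqrt(2)/2)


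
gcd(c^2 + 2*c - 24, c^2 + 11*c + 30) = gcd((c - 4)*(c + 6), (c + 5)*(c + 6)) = c + 6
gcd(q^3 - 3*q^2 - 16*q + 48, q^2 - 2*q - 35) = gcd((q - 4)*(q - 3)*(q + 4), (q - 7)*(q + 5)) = 1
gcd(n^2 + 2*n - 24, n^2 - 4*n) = n - 4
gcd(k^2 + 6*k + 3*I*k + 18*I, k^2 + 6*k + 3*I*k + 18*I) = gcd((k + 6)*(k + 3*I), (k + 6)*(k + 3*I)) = k^2 + k*(6 + 3*I) + 18*I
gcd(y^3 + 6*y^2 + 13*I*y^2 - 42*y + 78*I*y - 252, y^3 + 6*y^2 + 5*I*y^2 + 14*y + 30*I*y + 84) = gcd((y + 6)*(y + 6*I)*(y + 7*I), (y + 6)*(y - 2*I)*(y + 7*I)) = y^2 + y*(6 + 7*I) + 42*I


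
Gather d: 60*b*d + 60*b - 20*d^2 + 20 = 60*b*d + 60*b - 20*d^2 + 20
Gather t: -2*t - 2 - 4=-2*t - 6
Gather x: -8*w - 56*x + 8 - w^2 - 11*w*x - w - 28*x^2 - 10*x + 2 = -w^2 - 9*w - 28*x^2 + x*(-11*w - 66) + 10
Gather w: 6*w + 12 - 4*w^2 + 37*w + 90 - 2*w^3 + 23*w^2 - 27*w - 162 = -2*w^3 + 19*w^2 + 16*w - 60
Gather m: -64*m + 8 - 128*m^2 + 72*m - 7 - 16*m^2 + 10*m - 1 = -144*m^2 + 18*m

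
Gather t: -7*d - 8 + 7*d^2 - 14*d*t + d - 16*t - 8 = 7*d^2 - 6*d + t*(-14*d - 16) - 16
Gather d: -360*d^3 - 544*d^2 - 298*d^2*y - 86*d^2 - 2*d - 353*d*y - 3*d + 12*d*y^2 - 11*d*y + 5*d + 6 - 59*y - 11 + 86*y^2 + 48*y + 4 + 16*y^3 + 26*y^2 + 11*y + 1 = -360*d^3 + d^2*(-298*y - 630) + d*(12*y^2 - 364*y) + 16*y^3 + 112*y^2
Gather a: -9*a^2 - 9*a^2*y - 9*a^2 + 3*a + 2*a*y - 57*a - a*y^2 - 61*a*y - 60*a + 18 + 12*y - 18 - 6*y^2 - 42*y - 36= a^2*(-9*y - 18) + a*(-y^2 - 59*y - 114) - 6*y^2 - 30*y - 36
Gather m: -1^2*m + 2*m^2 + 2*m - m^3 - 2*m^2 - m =-m^3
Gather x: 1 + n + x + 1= n + x + 2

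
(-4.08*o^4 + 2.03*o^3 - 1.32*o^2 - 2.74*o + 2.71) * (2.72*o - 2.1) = -11.0976*o^5 + 14.0896*o^4 - 7.8534*o^3 - 4.6808*o^2 + 13.1252*o - 5.691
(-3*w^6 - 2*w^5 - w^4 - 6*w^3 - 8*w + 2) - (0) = -3*w^6 - 2*w^5 - w^4 - 6*w^3 - 8*w + 2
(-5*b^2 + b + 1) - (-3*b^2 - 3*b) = -2*b^2 + 4*b + 1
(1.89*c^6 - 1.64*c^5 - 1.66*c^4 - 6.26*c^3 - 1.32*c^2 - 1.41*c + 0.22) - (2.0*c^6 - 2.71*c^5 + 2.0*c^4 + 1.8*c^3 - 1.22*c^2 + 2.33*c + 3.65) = -0.11*c^6 + 1.07*c^5 - 3.66*c^4 - 8.06*c^3 - 0.1*c^2 - 3.74*c - 3.43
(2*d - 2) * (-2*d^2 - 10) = -4*d^3 + 4*d^2 - 20*d + 20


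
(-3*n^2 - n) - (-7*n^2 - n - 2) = 4*n^2 + 2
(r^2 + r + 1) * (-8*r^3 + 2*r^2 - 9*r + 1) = -8*r^5 - 6*r^4 - 15*r^3 - 6*r^2 - 8*r + 1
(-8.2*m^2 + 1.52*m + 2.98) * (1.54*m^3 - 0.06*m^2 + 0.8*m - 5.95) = -12.628*m^5 + 2.8328*m^4 - 2.062*m^3 + 49.8272*m^2 - 6.66*m - 17.731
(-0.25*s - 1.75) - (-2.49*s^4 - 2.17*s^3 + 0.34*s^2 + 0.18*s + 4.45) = 2.49*s^4 + 2.17*s^3 - 0.34*s^2 - 0.43*s - 6.2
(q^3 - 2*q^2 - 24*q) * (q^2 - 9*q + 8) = q^5 - 11*q^4 + 2*q^3 + 200*q^2 - 192*q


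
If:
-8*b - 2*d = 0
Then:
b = -d/4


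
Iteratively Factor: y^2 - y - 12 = (y - 4)*(y + 3)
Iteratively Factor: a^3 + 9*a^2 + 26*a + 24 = (a + 4)*(a^2 + 5*a + 6) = (a + 3)*(a + 4)*(a + 2)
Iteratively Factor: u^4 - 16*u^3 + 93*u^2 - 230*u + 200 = (u - 5)*(u^3 - 11*u^2 + 38*u - 40) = (u - 5)^2*(u^2 - 6*u + 8) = (u - 5)^2*(u - 4)*(u - 2)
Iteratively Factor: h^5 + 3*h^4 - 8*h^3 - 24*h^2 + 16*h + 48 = (h - 2)*(h^4 + 5*h^3 + 2*h^2 - 20*h - 24) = (h - 2)^2*(h^3 + 7*h^2 + 16*h + 12) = (h - 2)^2*(h + 2)*(h^2 + 5*h + 6) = (h - 2)^2*(h + 2)*(h + 3)*(h + 2)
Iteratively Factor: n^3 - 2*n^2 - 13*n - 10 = (n + 2)*(n^2 - 4*n - 5) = (n - 5)*(n + 2)*(n + 1)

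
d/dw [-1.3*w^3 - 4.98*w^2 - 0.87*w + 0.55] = -3.9*w^2 - 9.96*w - 0.87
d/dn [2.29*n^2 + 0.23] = 4.58*n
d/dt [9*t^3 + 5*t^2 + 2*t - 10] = 27*t^2 + 10*t + 2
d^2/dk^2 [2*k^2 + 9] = 4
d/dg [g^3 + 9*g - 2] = 3*g^2 + 9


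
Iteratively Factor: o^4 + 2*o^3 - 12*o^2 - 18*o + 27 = (o - 1)*(o^3 + 3*o^2 - 9*o - 27) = (o - 1)*(o + 3)*(o^2 - 9) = (o - 1)*(o + 3)^2*(o - 3)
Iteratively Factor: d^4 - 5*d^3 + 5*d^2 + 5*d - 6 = (d + 1)*(d^3 - 6*d^2 + 11*d - 6) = (d - 3)*(d + 1)*(d^2 - 3*d + 2) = (d - 3)*(d - 1)*(d + 1)*(d - 2)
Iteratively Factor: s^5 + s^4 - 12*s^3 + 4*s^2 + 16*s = (s - 2)*(s^4 + 3*s^3 - 6*s^2 - 8*s) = s*(s - 2)*(s^3 + 3*s^2 - 6*s - 8) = s*(s - 2)^2*(s^2 + 5*s + 4) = s*(s - 2)^2*(s + 4)*(s + 1)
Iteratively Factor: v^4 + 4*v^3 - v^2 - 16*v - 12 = (v + 1)*(v^3 + 3*v^2 - 4*v - 12) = (v + 1)*(v + 2)*(v^2 + v - 6) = (v + 1)*(v + 2)*(v + 3)*(v - 2)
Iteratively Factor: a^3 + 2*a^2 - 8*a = (a - 2)*(a^2 + 4*a) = a*(a - 2)*(a + 4)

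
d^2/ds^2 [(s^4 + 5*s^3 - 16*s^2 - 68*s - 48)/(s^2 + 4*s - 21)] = 2*(s^6 + 12*s^5 - 15*s^4 - 491*s^3 + 234*s^2 + 1755*s - 14544)/(s^6 + 12*s^5 - 15*s^4 - 440*s^3 + 315*s^2 + 5292*s - 9261)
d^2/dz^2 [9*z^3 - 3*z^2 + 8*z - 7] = 54*z - 6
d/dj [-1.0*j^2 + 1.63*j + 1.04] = 1.63 - 2.0*j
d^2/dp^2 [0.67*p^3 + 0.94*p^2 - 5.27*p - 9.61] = 4.02*p + 1.88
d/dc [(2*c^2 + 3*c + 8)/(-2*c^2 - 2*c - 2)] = (c^2 + 12*c + 5)/(2*(c^4 + 2*c^3 + 3*c^2 + 2*c + 1))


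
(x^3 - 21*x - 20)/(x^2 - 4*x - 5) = x + 4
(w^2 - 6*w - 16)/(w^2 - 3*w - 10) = (w - 8)/(w - 5)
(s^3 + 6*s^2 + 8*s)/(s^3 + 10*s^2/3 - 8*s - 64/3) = 3*s/(3*s - 8)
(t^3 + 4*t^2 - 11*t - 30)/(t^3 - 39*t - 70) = (t - 3)/(t - 7)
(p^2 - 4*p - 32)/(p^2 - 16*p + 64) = (p + 4)/(p - 8)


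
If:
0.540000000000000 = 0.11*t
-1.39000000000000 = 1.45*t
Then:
No Solution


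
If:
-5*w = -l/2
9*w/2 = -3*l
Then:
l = 0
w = 0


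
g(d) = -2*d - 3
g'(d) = -2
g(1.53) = -6.06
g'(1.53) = -2.00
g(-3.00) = 3.00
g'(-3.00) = -2.00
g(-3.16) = 3.32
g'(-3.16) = -2.00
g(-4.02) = 5.04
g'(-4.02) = -2.00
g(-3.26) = 3.52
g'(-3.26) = -2.00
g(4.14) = -11.28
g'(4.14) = -2.00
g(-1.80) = 0.60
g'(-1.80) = -2.00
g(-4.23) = 5.46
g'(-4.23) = -2.00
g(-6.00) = 9.00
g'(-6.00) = -2.00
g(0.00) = -3.00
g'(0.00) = -2.00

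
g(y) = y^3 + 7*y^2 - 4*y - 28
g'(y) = 3*y^2 + 14*y - 4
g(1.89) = -3.80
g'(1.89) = 33.18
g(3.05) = 53.29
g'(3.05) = 66.61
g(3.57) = 92.43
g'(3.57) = 84.21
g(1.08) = -22.90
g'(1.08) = 14.62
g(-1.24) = -14.18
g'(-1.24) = -16.75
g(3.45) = 82.58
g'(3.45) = 80.01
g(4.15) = 147.43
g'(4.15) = 105.77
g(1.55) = -13.66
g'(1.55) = 24.91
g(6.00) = 416.00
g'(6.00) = 188.00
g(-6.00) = 32.00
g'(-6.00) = 20.00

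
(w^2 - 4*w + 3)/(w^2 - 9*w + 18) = (w - 1)/(w - 6)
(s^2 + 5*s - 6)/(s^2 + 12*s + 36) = (s - 1)/(s + 6)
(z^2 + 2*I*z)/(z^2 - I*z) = (z + 2*I)/(z - I)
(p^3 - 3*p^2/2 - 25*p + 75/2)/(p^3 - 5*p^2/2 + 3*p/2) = (p^2 - 25)/(p*(p - 1))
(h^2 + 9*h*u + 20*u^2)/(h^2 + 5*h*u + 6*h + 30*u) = (h + 4*u)/(h + 6)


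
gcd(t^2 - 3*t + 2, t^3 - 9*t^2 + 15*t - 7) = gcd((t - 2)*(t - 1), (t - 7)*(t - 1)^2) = t - 1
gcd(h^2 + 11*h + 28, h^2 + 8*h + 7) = h + 7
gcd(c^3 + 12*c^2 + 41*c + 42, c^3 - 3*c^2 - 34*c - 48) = c^2 + 5*c + 6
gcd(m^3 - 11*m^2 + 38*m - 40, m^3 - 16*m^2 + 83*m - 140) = m^2 - 9*m + 20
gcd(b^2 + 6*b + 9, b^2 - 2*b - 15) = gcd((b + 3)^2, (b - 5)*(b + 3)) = b + 3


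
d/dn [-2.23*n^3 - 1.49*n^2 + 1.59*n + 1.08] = -6.69*n^2 - 2.98*n + 1.59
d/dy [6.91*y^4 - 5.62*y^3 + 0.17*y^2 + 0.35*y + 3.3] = 27.64*y^3 - 16.86*y^2 + 0.34*y + 0.35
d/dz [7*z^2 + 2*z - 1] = 14*z + 2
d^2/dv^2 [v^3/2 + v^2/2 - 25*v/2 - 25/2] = 3*v + 1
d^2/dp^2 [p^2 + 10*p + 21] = 2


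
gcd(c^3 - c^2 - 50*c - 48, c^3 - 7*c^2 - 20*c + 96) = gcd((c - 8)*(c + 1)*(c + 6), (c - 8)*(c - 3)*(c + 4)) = c - 8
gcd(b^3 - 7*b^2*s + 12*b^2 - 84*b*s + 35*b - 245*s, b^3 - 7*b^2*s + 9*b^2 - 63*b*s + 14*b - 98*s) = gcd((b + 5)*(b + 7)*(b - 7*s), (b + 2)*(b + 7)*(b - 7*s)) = -b^2 + 7*b*s - 7*b + 49*s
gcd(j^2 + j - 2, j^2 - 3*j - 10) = j + 2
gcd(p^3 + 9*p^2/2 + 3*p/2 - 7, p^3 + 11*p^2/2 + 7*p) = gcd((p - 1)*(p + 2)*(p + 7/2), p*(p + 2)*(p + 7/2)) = p^2 + 11*p/2 + 7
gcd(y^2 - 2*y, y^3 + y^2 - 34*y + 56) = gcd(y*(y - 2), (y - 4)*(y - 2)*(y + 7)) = y - 2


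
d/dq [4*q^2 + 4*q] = 8*q + 4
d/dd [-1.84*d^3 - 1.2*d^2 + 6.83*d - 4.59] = -5.52*d^2 - 2.4*d + 6.83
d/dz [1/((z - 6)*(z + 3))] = (3 - 2*z)/(z^4 - 6*z^3 - 27*z^2 + 108*z + 324)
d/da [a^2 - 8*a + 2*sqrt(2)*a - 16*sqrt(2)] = 2*a - 8 + 2*sqrt(2)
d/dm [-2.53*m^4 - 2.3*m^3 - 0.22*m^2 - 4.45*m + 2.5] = -10.12*m^3 - 6.9*m^2 - 0.44*m - 4.45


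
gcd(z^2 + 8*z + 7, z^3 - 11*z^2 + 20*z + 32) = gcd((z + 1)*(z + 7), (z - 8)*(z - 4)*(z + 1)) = z + 1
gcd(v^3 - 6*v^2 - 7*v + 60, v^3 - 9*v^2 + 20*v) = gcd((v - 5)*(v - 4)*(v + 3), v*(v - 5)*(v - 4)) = v^2 - 9*v + 20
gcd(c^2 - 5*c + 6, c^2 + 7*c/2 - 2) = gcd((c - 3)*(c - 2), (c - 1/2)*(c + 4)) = 1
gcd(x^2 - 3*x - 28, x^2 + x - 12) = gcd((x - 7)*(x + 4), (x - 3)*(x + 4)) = x + 4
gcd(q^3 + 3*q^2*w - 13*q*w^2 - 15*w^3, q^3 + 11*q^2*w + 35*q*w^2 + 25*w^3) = q^2 + 6*q*w + 5*w^2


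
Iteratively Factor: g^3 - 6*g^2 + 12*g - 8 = (g - 2)*(g^2 - 4*g + 4) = (g - 2)^2*(g - 2)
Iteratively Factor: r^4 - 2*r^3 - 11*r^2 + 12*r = (r + 3)*(r^3 - 5*r^2 + 4*r) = (r - 1)*(r + 3)*(r^2 - 4*r) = r*(r - 1)*(r + 3)*(r - 4)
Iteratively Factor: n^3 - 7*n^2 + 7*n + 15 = (n + 1)*(n^2 - 8*n + 15) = (n - 3)*(n + 1)*(n - 5)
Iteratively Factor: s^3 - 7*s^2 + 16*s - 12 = (s - 3)*(s^2 - 4*s + 4) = (s - 3)*(s - 2)*(s - 2)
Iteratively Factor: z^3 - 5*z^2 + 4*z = (z - 4)*(z^2 - z) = (z - 4)*(z - 1)*(z)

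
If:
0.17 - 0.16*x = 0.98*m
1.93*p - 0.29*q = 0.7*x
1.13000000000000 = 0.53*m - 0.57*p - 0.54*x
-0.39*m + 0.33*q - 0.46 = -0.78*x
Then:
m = 0.49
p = 0.28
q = 6.49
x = -1.91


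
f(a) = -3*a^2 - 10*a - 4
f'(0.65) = -13.90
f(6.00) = -172.00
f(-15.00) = -529.00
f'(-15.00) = 80.00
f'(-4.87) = 19.22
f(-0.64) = 1.17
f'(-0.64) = -6.16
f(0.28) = -7.04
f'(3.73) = -32.38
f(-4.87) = -26.45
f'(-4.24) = 15.44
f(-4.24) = -15.53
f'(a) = -6*a - 10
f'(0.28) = -11.68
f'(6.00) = -46.00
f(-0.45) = -0.11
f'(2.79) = -26.74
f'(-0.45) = -7.30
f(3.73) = -83.04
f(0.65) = -11.77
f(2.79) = -55.25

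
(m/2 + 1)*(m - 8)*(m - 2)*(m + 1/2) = m^4/2 - 15*m^3/4 - 4*m^2 + 15*m + 8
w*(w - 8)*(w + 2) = w^3 - 6*w^2 - 16*w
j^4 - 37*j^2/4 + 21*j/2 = j*(j - 2)*(j - 3/2)*(j + 7/2)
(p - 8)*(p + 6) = p^2 - 2*p - 48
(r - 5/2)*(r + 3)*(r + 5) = r^3 + 11*r^2/2 - 5*r - 75/2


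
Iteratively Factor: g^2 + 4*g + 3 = (g + 1)*(g + 3)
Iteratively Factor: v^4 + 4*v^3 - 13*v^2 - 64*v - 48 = (v + 3)*(v^3 + v^2 - 16*v - 16) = (v + 3)*(v + 4)*(v^2 - 3*v - 4) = (v - 4)*(v + 3)*(v + 4)*(v + 1)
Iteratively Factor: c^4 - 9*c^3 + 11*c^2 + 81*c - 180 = (c - 5)*(c^3 - 4*c^2 - 9*c + 36) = (c - 5)*(c - 3)*(c^2 - c - 12) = (c - 5)*(c - 4)*(c - 3)*(c + 3)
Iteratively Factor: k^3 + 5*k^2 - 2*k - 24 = (k + 4)*(k^2 + k - 6) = (k + 3)*(k + 4)*(k - 2)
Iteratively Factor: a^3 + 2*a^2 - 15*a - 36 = (a + 3)*(a^2 - a - 12) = (a - 4)*(a + 3)*(a + 3)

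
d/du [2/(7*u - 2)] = -14/(7*u - 2)^2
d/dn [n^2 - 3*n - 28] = 2*n - 3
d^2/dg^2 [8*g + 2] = 0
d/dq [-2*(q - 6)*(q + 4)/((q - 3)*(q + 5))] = 4*(-2*q^2 - 9*q - 39)/(q^4 + 4*q^3 - 26*q^2 - 60*q + 225)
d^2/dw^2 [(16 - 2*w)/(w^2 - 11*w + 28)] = 4*(-(w - 8)*(2*w - 11)^2 + (3*w - 19)*(w^2 - 11*w + 28))/(w^2 - 11*w + 28)^3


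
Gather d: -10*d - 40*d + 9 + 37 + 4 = 50 - 50*d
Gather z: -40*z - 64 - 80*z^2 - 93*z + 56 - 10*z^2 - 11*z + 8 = -90*z^2 - 144*z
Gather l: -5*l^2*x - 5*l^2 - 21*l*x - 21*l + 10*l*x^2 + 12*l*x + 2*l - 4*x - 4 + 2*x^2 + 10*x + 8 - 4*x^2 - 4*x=l^2*(-5*x - 5) + l*(10*x^2 - 9*x - 19) - 2*x^2 + 2*x + 4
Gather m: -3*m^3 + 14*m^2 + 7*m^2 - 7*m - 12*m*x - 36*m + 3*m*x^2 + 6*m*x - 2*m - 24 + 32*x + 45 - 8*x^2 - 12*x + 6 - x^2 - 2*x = -3*m^3 + 21*m^2 + m*(3*x^2 - 6*x - 45) - 9*x^2 + 18*x + 27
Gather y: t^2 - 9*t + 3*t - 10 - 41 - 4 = t^2 - 6*t - 55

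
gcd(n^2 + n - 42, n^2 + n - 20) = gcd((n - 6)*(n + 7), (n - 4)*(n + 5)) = 1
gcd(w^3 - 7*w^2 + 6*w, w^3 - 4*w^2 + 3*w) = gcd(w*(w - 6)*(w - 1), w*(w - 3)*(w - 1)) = w^2 - w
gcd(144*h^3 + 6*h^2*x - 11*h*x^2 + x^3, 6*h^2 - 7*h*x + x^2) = -6*h + x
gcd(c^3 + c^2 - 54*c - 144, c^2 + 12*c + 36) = c + 6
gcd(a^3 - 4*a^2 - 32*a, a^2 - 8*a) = a^2 - 8*a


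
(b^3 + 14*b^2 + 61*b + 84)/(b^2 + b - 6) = (b^2 + 11*b + 28)/(b - 2)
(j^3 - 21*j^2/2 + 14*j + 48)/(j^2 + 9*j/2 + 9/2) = (j^2 - 12*j + 32)/(j + 3)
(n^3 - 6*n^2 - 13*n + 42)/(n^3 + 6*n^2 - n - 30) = (n - 7)/(n + 5)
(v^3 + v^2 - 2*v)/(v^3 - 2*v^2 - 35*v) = (-v^2 - v + 2)/(-v^2 + 2*v + 35)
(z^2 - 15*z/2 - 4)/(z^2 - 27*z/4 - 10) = 2*(2*z + 1)/(4*z + 5)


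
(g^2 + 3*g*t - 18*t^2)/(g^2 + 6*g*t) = (g - 3*t)/g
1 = 1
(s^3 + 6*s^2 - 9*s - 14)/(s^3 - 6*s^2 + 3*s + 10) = (s + 7)/(s - 5)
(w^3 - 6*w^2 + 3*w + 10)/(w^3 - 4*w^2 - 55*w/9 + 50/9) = 9*(w^2 - w - 2)/(9*w^2 + 9*w - 10)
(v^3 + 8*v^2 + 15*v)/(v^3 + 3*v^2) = (v + 5)/v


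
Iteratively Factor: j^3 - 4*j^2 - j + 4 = (j - 1)*(j^2 - 3*j - 4) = (j - 4)*(j - 1)*(j + 1)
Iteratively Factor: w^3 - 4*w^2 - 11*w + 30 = (w - 5)*(w^2 + w - 6) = (w - 5)*(w + 3)*(w - 2)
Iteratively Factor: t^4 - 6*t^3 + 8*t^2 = (t)*(t^3 - 6*t^2 + 8*t) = t*(t - 2)*(t^2 - 4*t) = t*(t - 4)*(t - 2)*(t)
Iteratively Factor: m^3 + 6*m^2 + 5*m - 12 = (m + 3)*(m^2 + 3*m - 4) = (m + 3)*(m + 4)*(m - 1)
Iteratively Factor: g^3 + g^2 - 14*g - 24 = (g + 3)*(g^2 - 2*g - 8) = (g + 2)*(g + 3)*(g - 4)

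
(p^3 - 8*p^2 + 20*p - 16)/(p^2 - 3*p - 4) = (p^2 - 4*p + 4)/(p + 1)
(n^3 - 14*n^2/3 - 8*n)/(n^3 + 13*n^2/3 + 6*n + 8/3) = n*(n - 6)/(n^2 + 3*n + 2)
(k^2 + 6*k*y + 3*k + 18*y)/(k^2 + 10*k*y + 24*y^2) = (k + 3)/(k + 4*y)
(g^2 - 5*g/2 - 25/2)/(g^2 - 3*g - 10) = (g + 5/2)/(g + 2)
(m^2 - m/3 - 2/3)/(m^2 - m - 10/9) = 3*(m - 1)/(3*m - 5)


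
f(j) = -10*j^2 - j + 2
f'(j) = -20*j - 1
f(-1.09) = -8.79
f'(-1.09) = 20.80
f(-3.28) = -102.30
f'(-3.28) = 64.60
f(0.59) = -2.07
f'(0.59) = -12.80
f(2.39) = -57.51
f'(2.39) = -48.80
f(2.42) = -58.98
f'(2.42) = -49.40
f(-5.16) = -259.10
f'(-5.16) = 102.20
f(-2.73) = -69.80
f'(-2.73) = 53.60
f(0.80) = -5.20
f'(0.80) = -17.00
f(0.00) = 2.00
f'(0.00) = -1.00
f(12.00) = -1450.00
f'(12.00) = -241.00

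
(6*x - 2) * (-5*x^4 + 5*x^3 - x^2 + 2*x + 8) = -30*x^5 + 40*x^4 - 16*x^3 + 14*x^2 + 44*x - 16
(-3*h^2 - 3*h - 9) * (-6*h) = 18*h^3 + 18*h^2 + 54*h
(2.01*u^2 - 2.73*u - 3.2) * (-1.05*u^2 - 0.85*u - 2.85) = -2.1105*u^4 + 1.158*u^3 - 0.0479999999999992*u^2 + 10.5005*u + 9.12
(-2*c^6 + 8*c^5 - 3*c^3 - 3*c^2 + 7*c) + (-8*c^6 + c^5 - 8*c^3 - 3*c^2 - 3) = -10*c^6 + 9*c^5 - 11*c^3 - 6*c^2 + 7*c - 3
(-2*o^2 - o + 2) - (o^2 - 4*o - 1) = -3*o^2 + 3*o + 3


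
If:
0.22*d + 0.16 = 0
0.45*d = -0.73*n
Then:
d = -0.73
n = 0.45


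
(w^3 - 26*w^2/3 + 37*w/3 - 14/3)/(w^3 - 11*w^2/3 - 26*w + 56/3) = (w - 1)/(w + 4)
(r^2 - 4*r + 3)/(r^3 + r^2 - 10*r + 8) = (r - 3)/(r^2 + 2*r - 8)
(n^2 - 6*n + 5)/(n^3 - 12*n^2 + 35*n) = (n - 1)/(n*(n - 7))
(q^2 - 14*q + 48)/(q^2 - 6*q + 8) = (q^2 - 14*q + 48)/(q^2 - 6*q + 8)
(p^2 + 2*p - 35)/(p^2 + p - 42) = (p - 5)/(p - 6)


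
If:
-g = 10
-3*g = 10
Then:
No Solution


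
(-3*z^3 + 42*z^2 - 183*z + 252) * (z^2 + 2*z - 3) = -3*z^5 + 36*z^4 - 90*z^3 - 240*z^2 + 1053*z - 756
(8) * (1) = 8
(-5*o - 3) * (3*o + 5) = -15*o^2 - 34*o - 15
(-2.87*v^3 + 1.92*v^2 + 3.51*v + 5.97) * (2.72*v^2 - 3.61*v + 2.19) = -7.8064*v^5 + 15.5831*v^4 - 3.6693*v^3 + 7.7721*v^2 - 13.8648*v + 13.0743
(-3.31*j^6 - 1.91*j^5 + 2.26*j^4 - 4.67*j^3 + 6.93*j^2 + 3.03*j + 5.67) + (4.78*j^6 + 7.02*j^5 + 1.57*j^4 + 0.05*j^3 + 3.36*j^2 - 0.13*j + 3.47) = 1.47*j^6 + 5.11*j^5 + 3.83*j^4 - 4.62*j^3 + 10.29*j^2 + 2.9*j + 9.14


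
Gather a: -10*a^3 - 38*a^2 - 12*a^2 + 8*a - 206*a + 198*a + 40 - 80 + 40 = -10*a^3 - 50*a^2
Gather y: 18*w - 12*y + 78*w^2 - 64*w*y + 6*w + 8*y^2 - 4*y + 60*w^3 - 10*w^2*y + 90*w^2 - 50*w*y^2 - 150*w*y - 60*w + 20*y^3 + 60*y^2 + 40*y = 60*w^3 + 168*w^2 - 36*w + 20*y^3 + y^2*(68 - 50*w) + y*(-10*w^2 - 214*w + 24)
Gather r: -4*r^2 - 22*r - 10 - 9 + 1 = -4*r^2 - 22*r - 18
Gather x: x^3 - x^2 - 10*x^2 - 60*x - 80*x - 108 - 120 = x^3 - 11*x^2 - 140*x - 228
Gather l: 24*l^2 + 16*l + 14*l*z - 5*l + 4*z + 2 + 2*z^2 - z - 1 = 24*l^2 + l*(14*z + 11) + 2*z^2 + 3*z + 1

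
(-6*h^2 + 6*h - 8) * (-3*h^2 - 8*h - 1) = 18*h^4 + 30*h^3 - 18*h^2 + 58*h + 8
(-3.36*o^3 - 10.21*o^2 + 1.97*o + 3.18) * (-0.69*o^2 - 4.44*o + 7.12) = 2.3184*o^5 + 21.9633*o^4 + 20.0499*o^3 - 83.6362*o^2 - 0.0928000000000004*o + 22.6416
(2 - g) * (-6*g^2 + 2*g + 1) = 6*g^3 - 14*g^2 + 3*g + 2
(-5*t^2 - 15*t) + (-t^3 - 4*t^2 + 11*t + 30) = -t^3 - 9*t^2 - 4*t + 30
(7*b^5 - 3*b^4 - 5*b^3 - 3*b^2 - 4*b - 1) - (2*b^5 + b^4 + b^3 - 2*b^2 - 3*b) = 5*b^5 - 4*b^4 - 6*b^3 - b^2 - b - 1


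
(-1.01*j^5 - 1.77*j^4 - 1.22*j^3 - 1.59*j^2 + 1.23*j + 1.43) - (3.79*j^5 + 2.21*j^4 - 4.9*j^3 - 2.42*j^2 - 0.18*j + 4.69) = -4.8*j^5 - 3.98*j^4 + 3.68*j^3 + 0.83*j^2 + 1.41*j - 3.26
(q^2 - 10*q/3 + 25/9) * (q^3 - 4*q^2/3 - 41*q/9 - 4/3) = q^5 - 14*q^4/3 + 8*q^3/3 + 274*q^2/27 - 665*q/81 - 100/27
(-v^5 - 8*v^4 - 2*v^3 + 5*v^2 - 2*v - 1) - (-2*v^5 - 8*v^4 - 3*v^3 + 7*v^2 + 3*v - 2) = v^5 + v^3 - 2*v^2 - 5*v + 1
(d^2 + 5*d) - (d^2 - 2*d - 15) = 7*d + 15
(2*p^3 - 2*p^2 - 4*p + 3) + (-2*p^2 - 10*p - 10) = 2*p^3 - 4*p^2 - 14*p - 7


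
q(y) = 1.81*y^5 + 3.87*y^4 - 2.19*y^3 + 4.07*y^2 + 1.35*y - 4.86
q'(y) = 9.05*y^4 + 15.48*y^3 - 6.57*y^2 + 8.14*y + 1.35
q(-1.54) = 16.80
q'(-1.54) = -32.40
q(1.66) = 50.78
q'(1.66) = 136.29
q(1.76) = 65.88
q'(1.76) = 166.55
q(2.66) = 421.10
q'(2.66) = 720.95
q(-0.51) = -4.00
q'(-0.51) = -5.95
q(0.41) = -3.64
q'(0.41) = 4.91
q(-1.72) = 22.63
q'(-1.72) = -31.65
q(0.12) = -4.64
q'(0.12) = 2.26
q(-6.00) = -8452.44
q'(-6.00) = 8101.11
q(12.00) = 527447.34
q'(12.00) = 213563.19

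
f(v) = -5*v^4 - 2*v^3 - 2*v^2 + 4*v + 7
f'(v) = -20*v^3 - 6*v^2 - 4*v + 4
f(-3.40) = -619.28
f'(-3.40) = 734.32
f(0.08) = 7.31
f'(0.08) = 3.63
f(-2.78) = -275.25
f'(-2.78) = 398.45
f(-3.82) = -990.67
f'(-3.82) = 1046.58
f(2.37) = -179.13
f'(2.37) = -305.42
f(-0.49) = 4.51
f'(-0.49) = 6.87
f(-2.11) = -90.66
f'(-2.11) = 173.61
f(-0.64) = 3.31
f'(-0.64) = 9.35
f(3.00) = -458.00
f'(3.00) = -602.00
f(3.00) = -458.00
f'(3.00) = -602.00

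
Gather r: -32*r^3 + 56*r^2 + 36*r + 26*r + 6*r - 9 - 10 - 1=-32*r^3 + 56*r^2 + 68*r - 20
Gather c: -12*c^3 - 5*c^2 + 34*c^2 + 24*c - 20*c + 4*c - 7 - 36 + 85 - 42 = -12*c^3 + 29*c^2 + 8*c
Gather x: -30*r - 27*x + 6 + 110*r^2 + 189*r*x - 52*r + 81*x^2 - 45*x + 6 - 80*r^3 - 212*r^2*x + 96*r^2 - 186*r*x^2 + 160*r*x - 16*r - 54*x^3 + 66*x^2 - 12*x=-80*r^3 + 206*r^2 - 98*r - 54*x^3 + x^2*(147 - 186*r) + x*(-212*r^2 + 349*r - 84) + 12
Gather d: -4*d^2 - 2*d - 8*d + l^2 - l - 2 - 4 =-4*d^2 - 10*d + l^2 - l - 6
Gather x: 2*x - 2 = 2*x - 2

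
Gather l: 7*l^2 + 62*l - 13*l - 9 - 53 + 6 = 7*l^2 + 49*l - 56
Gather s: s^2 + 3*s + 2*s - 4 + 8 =s^2 + 5*s + 4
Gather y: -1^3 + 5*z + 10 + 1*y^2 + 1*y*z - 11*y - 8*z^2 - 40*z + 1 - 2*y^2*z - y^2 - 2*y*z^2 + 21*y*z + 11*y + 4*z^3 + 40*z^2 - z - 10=-2*y^2*z + y*(-2*z^2 + 22*z) + 4*z^3 + 32*z^2 - 36*z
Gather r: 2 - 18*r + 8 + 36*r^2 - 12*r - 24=36*r^2 - 30*r - 14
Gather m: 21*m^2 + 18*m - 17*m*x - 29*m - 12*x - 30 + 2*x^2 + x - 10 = 21*m^2 + m*(-17*x - 11) + 2*x^2 - 11*x - 40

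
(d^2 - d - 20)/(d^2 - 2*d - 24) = (d - 5)/(d - 6)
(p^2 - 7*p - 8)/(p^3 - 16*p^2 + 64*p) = (p + 1)/(p*(p - 8))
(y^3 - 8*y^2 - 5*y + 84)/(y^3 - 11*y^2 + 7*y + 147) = (y - 4)/(y - 7)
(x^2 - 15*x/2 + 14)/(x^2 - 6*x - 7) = (-x^2 + 15*x/2 - 14)/(-x^2 + 6*x + 7)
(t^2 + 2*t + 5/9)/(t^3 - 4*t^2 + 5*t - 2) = (t^2 + 2*t + 5/9)/(t^3 - 4*t^2 + 5*t - 2)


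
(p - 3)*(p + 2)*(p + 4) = p^3 + 3*p^2 - 10*p - 24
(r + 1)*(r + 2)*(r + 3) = r^3 + 6*r^2 + 11*r + 6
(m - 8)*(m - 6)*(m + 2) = m^3 - 12*m^2 + 20*m + 96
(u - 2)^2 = u^2 - 4*u + 4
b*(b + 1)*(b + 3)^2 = b^4 + 7*b^3 + 15*b^2 + 9*b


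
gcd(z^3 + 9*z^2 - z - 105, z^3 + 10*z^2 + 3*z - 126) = z^2 + 4*z - 21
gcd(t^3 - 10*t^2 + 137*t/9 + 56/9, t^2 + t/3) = t + 1/3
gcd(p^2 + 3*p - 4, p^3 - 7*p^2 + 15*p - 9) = p - 1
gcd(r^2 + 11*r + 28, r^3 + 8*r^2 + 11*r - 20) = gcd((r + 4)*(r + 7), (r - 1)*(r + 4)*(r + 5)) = r + 4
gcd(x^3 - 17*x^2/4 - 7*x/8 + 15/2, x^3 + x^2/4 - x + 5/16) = x + 5/4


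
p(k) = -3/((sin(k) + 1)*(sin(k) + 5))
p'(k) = 3*cos(k)/((sin(k) + 1)*(sin(k) + 5)^2) + 3*cos(k)/((sin(k) + 1)^2*(sin(k) + 5)) = 6*(sin(k) + 3)*cos(k)/((sin(k) + 1)^2*(sin(k) + 5)^2)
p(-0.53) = -1.35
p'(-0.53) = 2.61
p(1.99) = -0.27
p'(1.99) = -0.07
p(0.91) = -0.29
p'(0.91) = 0.13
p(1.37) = -0.25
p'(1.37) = 0.03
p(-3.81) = -0.33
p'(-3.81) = -0.21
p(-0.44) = -1.14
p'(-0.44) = 2.03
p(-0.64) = -1.69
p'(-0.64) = 3.68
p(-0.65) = -1.73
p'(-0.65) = 3.80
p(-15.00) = -1.97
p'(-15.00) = -4.63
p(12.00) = -1.45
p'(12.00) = 2.92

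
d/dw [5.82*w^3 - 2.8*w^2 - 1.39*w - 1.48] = 17.46*w^2 - 5.6*w - 1.39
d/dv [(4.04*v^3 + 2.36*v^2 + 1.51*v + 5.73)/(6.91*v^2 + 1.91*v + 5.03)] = (27.9164*v^4 + 15.4328*v^3 + 55.0371*v^2 - 55.447*v - 3.349)/(47.7481*v^4 + 26.3962*v^3 + 73.1627*v^2 + 19.2146*v + 25.3009)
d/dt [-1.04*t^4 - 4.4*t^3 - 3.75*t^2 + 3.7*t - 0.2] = -4.16*t^3 - 13.2*t^2 - 7.5*t + 3.7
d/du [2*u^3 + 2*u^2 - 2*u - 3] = 6*u^2 + 4*u - 2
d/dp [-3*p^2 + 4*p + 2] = 4 - 6*p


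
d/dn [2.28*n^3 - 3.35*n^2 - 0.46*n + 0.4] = 6.84*n^2 - 6.7*n - 0.46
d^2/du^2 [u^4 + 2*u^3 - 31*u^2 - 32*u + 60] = 12*u^2 + 12*u - 62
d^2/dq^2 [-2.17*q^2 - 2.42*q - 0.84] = -4.34000000000000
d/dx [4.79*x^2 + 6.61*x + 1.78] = 9.58*x + 6.61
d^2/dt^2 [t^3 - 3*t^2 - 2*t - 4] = 6*t - 6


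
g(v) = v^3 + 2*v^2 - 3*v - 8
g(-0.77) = -4.96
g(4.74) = 129.21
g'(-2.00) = 1.00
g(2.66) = 16.99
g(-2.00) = -2.00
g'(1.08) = 4.82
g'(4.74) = 83.36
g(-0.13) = -7.58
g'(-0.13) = -3.47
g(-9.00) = -548.00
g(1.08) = -7.65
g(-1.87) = -1.94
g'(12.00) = 477.00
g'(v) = 3*v^2 + 4*v - 3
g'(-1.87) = 0.01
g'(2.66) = 28.87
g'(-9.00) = 204.00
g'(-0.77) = -4.30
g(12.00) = 1972.00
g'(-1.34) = -2.97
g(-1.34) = -2.79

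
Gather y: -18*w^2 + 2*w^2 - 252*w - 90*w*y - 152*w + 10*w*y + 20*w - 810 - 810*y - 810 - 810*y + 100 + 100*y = -16*w^2 - 384*w + y*(-80*w - 1520) - 1520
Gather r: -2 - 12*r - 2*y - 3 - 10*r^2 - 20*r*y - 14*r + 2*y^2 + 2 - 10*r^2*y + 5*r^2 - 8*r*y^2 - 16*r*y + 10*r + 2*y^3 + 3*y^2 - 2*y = r^2*(-10*y - 5) + r*(-8*y^2 - 36*y - 16) + 2*y^3 + 5*y^2 - 4*y - 3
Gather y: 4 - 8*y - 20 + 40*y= 32*y - 16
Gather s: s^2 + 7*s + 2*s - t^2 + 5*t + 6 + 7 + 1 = s^2 + 9*s - t^2 + 5*t + 14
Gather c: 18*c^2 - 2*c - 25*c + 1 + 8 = 18*c^2 - 27*c + 9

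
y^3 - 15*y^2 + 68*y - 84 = (y - 7)*(y - 6)*(y - 2)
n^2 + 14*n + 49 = (n + 7)^2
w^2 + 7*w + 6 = (w + 1)*(w + 6)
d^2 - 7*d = d*(d - 7)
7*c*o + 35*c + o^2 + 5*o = (7*c + o)*(o + 5)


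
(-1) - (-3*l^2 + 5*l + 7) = 3*l^2 - 5*l - 8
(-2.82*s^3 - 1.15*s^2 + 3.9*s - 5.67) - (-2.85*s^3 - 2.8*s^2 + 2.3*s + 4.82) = 0.0300000000000002*s^3 + 1.65*s^2 + 1.6*s - 10.49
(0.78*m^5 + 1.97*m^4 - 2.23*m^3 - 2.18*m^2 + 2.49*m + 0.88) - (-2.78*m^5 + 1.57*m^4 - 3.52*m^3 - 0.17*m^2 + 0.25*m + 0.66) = 3.56*m^5 + 0.4*m^4 + 1.29*m^3 - 2.01*m^2 + 2.24*m + 0.22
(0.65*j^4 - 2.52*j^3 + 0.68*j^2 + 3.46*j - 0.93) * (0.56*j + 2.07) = 0.364*j^5 - 0.0657000000000003*j^4 - 4.8356*j^3 + 3.3452*j^2 + 6.6414*j - 1.9251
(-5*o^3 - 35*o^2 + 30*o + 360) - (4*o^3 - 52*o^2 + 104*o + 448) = -9*o^3 + 17*o^2 - 74*o - 88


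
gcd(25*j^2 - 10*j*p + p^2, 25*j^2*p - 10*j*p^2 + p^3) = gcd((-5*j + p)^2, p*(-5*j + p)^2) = 25*j^2 - 10*j*p + p^2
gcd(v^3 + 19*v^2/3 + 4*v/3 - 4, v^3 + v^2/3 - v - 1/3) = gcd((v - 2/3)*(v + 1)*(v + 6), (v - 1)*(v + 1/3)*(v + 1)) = v + 1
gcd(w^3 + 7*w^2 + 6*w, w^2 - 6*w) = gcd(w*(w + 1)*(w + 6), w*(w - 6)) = w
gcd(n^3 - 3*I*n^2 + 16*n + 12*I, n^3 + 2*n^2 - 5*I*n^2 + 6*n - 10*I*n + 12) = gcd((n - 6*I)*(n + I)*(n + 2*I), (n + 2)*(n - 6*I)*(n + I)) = n^2 - 5*I*n + 6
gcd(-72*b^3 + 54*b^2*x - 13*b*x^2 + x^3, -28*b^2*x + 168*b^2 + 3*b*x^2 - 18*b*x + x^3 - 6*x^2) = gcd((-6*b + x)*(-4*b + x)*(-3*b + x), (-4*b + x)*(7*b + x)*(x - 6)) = -4*b + x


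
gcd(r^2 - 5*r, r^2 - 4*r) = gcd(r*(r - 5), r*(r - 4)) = r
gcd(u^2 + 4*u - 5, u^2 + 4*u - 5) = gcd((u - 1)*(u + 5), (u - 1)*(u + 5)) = u^2 + 4*u - 5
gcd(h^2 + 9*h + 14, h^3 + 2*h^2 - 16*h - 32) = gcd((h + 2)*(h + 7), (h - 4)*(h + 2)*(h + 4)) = h + 2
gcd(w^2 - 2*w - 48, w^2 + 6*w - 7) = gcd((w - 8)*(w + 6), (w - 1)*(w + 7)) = 1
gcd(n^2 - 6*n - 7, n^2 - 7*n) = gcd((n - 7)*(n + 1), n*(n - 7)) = n - 7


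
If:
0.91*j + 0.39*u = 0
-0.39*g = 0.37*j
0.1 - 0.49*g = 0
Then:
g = 0.20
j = -0.22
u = 0.50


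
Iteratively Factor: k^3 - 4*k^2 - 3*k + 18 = (k - 3)*(k^2 - k - 6) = (k - 3)*(k + 2)*(k - 3)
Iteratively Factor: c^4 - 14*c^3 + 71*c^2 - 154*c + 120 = (c - 5)*(c^3 - 9*c^2 + 26*c - 24) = (c - 5)*(c - 2)*(c^2 - 7*c + 12) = (c - 5)*(c - 4)*(c - 2)*(c - 3)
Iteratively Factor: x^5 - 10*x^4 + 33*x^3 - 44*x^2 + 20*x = (x - 1)*(x^4 - 9*x^3 + 24*x^2 - 20*x) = (x - 2)*(x - 1)*(x^3 - 7*x^2 + 10*x) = (x - 2)^2*(x - 1)*(x^2 - 5*x) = x*(x - 2)^2*(x - 1)*(x - 5)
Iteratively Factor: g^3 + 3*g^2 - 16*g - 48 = (g + 4)*(g^2 - g - 12) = (g + 3)*(g + 4)*(g - 4)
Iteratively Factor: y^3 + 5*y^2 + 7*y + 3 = (y + 3)*(y^2 + 2*y + 1) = (y + 1)*(y + 3)*(y + 1)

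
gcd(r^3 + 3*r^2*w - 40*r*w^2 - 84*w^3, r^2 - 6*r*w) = r - 6*w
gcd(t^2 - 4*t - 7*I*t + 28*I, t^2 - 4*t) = t - 4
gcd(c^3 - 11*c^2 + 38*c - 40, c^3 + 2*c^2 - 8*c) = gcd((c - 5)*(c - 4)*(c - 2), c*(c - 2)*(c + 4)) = c - 2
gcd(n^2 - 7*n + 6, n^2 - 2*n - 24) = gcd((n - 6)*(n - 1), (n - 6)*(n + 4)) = n - 6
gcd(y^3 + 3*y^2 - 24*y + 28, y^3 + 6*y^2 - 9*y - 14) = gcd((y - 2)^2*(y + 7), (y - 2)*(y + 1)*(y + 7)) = y^2 + 5*y - 14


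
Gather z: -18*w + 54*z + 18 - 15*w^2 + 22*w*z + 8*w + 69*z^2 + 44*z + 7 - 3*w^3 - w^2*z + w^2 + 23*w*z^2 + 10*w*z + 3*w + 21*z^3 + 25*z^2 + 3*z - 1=-3*w^3 - 14*w^2 - 7*w + 21*z^3 + z^2*(23*w + 94) + z*(-w^2 + 32*w + 101) + 24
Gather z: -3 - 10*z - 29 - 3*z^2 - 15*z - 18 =-3*z^2 - 25*z - 50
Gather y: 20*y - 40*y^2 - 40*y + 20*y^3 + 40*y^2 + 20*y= 20*y^3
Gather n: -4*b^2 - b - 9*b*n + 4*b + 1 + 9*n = -4*b^2 + 3*b + n*(9 - 9*b) + 1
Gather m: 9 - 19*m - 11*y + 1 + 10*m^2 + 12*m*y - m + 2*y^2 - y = 10*m^2 + m*(12*y - 20) + 2*y^2 - 12*y + 10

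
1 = 1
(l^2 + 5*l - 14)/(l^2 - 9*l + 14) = (l + 7)/(l - 7)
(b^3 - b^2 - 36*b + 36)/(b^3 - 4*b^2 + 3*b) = (b^2 - 36)/(b*(b - 3))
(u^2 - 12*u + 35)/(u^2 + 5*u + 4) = (u^2 - 12*u + 35)/(u^2 + 5*u + 4)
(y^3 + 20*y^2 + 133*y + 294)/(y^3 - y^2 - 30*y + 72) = (y^2 + 14*y + 49)/(y^2 - 7*y + 12)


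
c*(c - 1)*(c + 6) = c^3 + 5*c^2 - 6*c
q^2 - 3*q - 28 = (q - 7)*(q + 4)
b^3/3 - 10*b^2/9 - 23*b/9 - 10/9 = (b/3 + 1/3)*(b - 5)*(b + 2/3)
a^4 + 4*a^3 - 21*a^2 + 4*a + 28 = (a - 2)^2*(a + 1)*(a + 7)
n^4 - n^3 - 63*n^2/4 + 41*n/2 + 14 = (n - 7/2)*(n - 2)*(n + 1/2)*(n + 4)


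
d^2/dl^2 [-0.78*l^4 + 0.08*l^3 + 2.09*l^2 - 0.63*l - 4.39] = -9.36*l^2 + 0.48*l + 4.18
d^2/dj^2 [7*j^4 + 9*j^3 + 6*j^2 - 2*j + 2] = 84*j^2 + 54*j + 12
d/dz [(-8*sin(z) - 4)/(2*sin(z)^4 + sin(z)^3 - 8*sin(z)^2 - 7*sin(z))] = 4*(12*sin(z)^4 + 12*sin(z)^3 - 13*sin(z)^2 - 16*sin(z) - 7)*cos(z)/((sin(z) + 1)^2*(2*sin(z)^2 - sin(z) - 7)^2*sin(z)^2)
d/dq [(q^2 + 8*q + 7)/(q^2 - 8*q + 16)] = 2*(-8*q - 23)/(q^3 - 12*q^2 + 48*q - 64)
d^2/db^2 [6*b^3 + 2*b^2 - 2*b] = 36*b + 4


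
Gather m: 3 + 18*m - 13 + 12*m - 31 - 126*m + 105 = 64 - 96*m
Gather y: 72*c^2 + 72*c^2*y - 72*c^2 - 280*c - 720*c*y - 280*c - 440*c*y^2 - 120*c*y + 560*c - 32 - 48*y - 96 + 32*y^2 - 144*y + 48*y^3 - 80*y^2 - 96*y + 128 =48*y^3 + y^2*(-440*c - 48) + y*(72*c^2 - 840*c - 288)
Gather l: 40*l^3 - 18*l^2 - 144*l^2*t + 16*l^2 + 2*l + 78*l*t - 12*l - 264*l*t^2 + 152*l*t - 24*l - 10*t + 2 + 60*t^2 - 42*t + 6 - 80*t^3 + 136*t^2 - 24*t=40*l^3 + l^2*(-144*t - 2) + l*(-264*t^2 + 230*t - 34) - 80*t^3 + 196*t^2 - 76*t + 8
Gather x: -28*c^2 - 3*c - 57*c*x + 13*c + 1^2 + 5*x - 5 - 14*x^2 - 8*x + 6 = -28*c^2 + 10*c - 14*x^2 + x*(-57*c - 3) + 2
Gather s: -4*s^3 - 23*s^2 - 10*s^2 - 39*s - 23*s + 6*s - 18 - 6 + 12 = -4*s^3 - 33*s^2 - 56*s - 12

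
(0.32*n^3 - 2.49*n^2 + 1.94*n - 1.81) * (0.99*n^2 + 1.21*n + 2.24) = 0.3168*n^5 - 2.0779*n^4 - 0.3755*n^3 - 5.0221*n^2 + 2.1555*n - 4.0544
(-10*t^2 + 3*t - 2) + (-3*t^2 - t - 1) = -13*t^2 + 2*t - 3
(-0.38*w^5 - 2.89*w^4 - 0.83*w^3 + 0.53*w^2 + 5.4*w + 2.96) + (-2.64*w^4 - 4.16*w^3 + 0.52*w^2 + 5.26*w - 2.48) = -0.38*w^5 - 5.53*w^4 - 4.99*w^3 + 1.05*w^2 + 10.66*w + 0.48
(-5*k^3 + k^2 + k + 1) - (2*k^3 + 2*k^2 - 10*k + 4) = -7*k^3 - k^2 + 11*k - 3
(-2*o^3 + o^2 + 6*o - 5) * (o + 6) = -2*o^4 - 11*o^3 + 12*o^2 + 31*o - 30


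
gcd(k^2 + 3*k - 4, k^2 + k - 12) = k + 4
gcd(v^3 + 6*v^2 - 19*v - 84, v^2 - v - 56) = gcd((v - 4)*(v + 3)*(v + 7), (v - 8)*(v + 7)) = v + 7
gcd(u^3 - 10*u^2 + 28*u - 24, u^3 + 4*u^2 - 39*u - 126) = u - 6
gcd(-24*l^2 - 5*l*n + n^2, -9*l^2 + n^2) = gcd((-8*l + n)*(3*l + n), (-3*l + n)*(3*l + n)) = 3*l + n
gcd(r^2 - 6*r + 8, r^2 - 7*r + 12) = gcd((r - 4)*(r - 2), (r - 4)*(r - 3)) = r - 4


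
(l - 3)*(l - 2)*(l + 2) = l^3 - 3*l^2 - 4*l + 12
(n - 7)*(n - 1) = n^2 - 8*n + 7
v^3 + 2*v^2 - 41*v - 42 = (v - 6)*(v + 1)*(v + 7)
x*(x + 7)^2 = x^3 + 14*x^2 + 49*x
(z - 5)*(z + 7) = z^2 + 2*z - 35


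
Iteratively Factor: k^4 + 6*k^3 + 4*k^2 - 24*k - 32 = (k + 2)*(k^3 + 4*k^2 - 4*k - 16) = (k + 2)^2*(k^2 + 2*k - 8) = (k - 2)*(k + 2)^2*(k + 4)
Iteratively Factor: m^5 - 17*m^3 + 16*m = (m - 4)*(m^4 + 4*m^3 - m^2 - 4*m) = (m - 4)*(m - 1)*(m^3 + 5*m^2 + 4*m) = (m - 4)*(m - 1)*(m + 1)*(m^2 + 4*m) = (m - 4)*(m - 1)*(m + 1)*(m + 4)*(m)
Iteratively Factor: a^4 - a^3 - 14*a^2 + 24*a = (a + 4)*(a^3 - 5*a^2 + 6*a) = (a - 2)*(a + 4)*(a^2 - 3*a) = (a - 3)*(a - 2)*(a + 4)*(a)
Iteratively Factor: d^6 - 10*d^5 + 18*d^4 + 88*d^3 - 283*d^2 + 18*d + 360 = (d - 4)*(d^5 - 6*d^4 - 6*d^3 + 64*d^2 - 27*d - 90) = (d - 4)*(d - 3)*(d^4 - 3*d^3 - 15*d^2 + 19*d + 30) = (d - 4)*(d - 3)*(d - 2)*(d^3 - d^2 - 17*d - 15) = (d - 4)*(d - 3)*(d - 2)*(d + 1)*(d^2 - 2*d - 15) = (d - 5)*(d - 4)*(d - 3)*(d - 2)*(d + 1)*(d + 3)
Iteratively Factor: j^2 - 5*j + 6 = (j - 3)*(j - 2)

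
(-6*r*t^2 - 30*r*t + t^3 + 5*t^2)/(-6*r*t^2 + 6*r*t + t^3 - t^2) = (t + 5)/(t - 1)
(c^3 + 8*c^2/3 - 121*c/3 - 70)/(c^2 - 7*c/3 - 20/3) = (c^2 + c - 42)/(c - 4)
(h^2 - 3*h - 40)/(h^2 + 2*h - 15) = (h - 8)/(h - 3)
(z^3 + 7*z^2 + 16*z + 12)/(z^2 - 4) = (z^2 + 5*z + 6)/(z - 2)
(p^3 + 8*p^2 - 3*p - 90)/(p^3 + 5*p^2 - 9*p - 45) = (p + 6)/(p + 3)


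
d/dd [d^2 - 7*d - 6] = 2*d - 7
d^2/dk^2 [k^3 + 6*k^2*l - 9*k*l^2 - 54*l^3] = 6*k + 12*l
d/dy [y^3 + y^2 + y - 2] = 3*y^2 + 2*y + 1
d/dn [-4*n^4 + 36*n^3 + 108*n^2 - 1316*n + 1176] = -16*n^3 + 108*n^2 + 216*n - 1316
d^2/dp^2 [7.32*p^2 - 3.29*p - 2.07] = 14.6400000000000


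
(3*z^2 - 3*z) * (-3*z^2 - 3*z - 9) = -9*z^4 - 18*z^2 + 27*z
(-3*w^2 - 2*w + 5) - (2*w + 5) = -3*w^2 - 4*w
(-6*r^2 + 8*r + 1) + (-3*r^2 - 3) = -9*r^2 + 8*r - 2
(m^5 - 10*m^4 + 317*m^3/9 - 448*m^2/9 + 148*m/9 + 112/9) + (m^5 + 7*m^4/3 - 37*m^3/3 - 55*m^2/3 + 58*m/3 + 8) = 2*m^5 - 23*m^4/3 + 206*m^3/9 - 613*m^2/9 + 322*m/9 + 184/9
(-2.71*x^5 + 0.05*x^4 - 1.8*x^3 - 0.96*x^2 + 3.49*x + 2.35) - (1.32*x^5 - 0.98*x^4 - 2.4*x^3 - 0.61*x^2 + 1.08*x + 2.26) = -4.03*x^5 + 1.03*x^4 + 0.6*x^3 - 0.35*x^2 + 2.41*x + 0.0900000000000003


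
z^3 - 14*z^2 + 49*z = z*(z - 7)^2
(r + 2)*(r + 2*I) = r^2 + 2*r + 2*I*r + 4*I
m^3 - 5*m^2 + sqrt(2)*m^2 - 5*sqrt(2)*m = m*(m - 5)*(m + sqrt(2))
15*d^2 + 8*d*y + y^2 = (3*d + y)*(5*d + y)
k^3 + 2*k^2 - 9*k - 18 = (k - 3)*(k + 2)*(k + 3)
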